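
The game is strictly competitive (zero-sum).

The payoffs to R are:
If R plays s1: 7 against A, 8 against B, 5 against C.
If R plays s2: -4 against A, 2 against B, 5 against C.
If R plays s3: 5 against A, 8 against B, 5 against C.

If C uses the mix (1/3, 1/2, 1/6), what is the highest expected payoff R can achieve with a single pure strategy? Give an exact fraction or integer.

43/6

s1: (7)·(1/3) + (8)·(1/2) + (5)·(1/6) = 43/6.
s2: (-4)·(1/3) + (2)·(1/2) + (5)·(1/6) = 1/2.
s3: (5)·(1/3) + (8)·(1/2) + (5)·(1/6) = 13/2.
The best pure response is s1 with expected payoff 43/6.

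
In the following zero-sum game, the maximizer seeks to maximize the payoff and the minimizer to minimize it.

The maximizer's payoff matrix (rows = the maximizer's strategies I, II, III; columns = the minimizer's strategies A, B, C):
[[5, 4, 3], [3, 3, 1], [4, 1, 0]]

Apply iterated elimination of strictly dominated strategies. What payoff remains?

3

Row II is strictly dominated by row I (5>3, 4>3, 3>1); eliminate II.
Column B is strictly dominated by C for the minimizer (3<4, 0<1); eliminate B.
Column A is strictly dominated by C for the minimizer (3<5, 0<4); eliminate A.
Row III is strictly dominated by row I (3>0); eliminate III.
Only (I, C) remains, with payoff 3.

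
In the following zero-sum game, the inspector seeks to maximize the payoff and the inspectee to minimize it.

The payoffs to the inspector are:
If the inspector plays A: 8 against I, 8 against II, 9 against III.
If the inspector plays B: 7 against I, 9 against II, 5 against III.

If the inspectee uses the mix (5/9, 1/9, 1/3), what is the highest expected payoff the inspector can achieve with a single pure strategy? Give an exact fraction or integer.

25/3

A: (8)·(5/9) + (8)·(1/9) + (9)·(1/3) = 25/3.
B: (7)·(5/9) + (9)·(1/9) + (5)·(1/3) = 59/9.
The best pure response is A with expected payoff 25/3.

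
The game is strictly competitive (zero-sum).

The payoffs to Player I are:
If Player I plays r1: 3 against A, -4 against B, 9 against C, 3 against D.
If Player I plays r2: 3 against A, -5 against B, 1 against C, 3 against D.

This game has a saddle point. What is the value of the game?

-4

Row minima: -4, -5 → Player I's maximin is -4.
Column maxima: 3, -4, 9, 3 → Player II's minimax is -4.
They coincide at (r1, B), so the value is -4.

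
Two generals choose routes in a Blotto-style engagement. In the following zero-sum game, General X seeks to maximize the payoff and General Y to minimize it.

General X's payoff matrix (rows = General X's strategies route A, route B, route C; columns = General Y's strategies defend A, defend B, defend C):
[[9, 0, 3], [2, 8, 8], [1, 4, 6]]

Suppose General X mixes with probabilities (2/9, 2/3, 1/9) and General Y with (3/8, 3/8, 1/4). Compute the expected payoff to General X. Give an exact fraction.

41/8

Against (3/8, 3/8, 1/4), each row's expected payoff is route A: 33/8; route B: 23/4; route C: 27/8.
Taking the (2/9, 2/3, 1/9)-weighted average: (2/9)·(33/8) + (2/3)·(23/4) + (1/9)·(27/8) = 41/8.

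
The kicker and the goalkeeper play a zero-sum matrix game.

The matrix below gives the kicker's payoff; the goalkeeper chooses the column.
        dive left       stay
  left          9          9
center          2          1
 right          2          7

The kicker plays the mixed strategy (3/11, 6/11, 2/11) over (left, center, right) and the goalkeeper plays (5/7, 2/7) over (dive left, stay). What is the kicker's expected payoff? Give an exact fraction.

309/77

Against (5/7, 2/7), each row's expected payoff is left: 9; center: 12/7; right: 24/7.
Taking the (3/11, 6/11, 2/11)-weighted average: (3/11)·(9) + (6/11)·(12/7) + (2/11)·(24/7) = 309/77.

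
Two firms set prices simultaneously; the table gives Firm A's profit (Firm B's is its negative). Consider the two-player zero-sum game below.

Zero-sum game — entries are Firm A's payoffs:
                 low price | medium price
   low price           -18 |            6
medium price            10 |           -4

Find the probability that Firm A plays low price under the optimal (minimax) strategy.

7/19

Row minima are -18 and -4, so Firm A's maximin is -4; column maxima are 10 and 6, so Firm B's minimax is 6. These differ, so the equilibrium is in mixed strategies.
Let Firm A play low price with probability p. Firm B is indifferent when −18p + 10(1−p) = 6p − 4(1−p), giving p = 7/19.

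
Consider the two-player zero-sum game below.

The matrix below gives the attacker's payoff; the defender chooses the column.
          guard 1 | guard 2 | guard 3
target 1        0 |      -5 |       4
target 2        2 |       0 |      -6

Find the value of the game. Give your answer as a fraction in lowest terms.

-2

Column guard 1 is strictly dominated by guard 2 for the defender (it gives the attacker more in every row).
The remaining 2×2 game on (target 1, target 2) × (guard 2, guard 3) has no saddle point. Let the attacker play target 1 with probability p; indifference gives −5p = 4p − 6(1−p), so p = 2/5.
Similarly the defender's optimal q on guard 2 is 2/3, and the value is -5·(2/3) + (4)·(1/3) = -2.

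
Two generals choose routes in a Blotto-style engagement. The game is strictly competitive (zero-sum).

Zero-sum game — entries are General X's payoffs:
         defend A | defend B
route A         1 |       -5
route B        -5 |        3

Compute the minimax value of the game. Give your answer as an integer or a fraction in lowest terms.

Row minima are -5 and -5, so General X's maximin is -5; column maxima are 1 and 3, so General Y's minimax is 1. These differ, so the equilibrium is in mixed strategies.
Let General X play route A with probability p. General Y is indifferent when p − 5(1−p) = −5p + 3(1−p), giving p = 4/7.
Let General Y play defend A with probability q. General X is indifferent when q − 5(1−q) = −5q + 3(1−q), giving q = 4/7.
The value is 1·(4/7) + (-5)·(3/7) = -11/7.

-11/7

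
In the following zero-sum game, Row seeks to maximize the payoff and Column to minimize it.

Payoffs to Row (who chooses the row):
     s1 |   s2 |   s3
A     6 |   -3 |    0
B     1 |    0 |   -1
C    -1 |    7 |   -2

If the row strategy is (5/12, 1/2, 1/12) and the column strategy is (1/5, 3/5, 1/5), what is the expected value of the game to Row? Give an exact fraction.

1/20

Against (1/5, 3/5, 1/5), each row's expected payoff is A: -3/5; B: 0; C: 18/5.
Taking the (5/12, 1/2, 1/12)-weighted average: (5/12)·(-3/5) + (1/2)·(0) + (1/12)·(18/5) = 1/20.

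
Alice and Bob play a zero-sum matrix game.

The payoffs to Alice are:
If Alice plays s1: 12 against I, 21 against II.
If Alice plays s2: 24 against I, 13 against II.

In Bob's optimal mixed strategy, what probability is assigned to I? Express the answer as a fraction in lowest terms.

2/5

Row minima are 12 and 13, so Alice's maximin is 13; column maxima are 24 and 21, so Bob's minimax is 21. These differ, so the equilibrium is in mixed strategies.
Let Bob play I with probability q. Alice is indifferent when 12q + 21(1−q) = 24q + 13(1−q), giving q = 2/5.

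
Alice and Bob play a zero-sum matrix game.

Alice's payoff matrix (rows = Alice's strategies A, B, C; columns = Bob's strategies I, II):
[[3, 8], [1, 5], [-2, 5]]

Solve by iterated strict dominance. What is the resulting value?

3

Column II is strictly dominated by I for Bob (3<8, 1<5, -2<5); eliminate II.
Row C is strictly dominated by row A (3>-2); eliminate C.
Row B is strictly dominated by row A (3>1); eliminate B.
Only (A, I) remains, with payoff 3.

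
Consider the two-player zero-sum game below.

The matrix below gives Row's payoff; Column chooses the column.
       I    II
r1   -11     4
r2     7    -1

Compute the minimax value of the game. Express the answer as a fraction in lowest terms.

Row minima are -11 and -1, so Row's maximin is -1; column maxima are 7 and 4, so Column's minimax is 4. These differ, so the equilibrium is in mixed strategies.
Let Row play r1 with probability p. Column is indifferent when −11p + 7(1−p) = 4p − (1−p), giving p = 8/23.
Let Column play I with probability q. Row is indifferent when −11q + 4(1−q) = 7q − (1−q), giving q = 5/23.
The value is -11·(5/23) + (4)·(18/23) = 17/23.

17/23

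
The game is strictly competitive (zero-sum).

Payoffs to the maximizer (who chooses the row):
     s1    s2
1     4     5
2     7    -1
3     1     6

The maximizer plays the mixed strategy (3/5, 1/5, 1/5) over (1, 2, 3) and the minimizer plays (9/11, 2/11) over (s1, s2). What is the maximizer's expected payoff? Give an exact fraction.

4

Against (9/11, 2/11), each row's expected payoff is 1: 46/11; 2: 61/11; 3: 21/11.
Taking the (3/5, 1/5, 1/5)-weighted average: (3/5)·(46/11) + (1/5)·(61/11) + (1/5)·(21/11) = 4.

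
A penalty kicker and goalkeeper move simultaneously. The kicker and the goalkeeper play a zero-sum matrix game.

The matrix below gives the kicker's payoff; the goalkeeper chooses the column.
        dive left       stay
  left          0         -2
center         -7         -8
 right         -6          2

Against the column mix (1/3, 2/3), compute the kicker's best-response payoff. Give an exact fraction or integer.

left: (0)·(1/3) + (-2)·(2/3) = -4/3.
center: (-7)·(1/3) + (-8)·(2/3) = -23/3.
right: (-6)·(1/3) + (2)·(2/3) = -2/3.
The best pure response is right with expected payoff -2/3.

-2/3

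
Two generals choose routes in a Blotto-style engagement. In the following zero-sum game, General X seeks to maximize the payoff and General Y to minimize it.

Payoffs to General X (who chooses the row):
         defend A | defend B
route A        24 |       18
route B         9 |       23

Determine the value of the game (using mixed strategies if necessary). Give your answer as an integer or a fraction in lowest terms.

39/2

Row minima are 18 and 9, so General X's maximin is 18; column maxima are 24 and 23, so General Y's minimax is 23. These differ, so the equilibrium is in mixed strategies.
Let General X play route A with probability p. General Y is indifferent when 24p + 9(1−p) = 18p + 23(1−p), giving p = 7/10.
Let General Y play defend A with probability q. General X is indifferent when 24q + 18(1−q) = 9q + 23(1−q), giving q = 1/4.
The value is 24·(1/4) + (18)·(3/4) = 39/2.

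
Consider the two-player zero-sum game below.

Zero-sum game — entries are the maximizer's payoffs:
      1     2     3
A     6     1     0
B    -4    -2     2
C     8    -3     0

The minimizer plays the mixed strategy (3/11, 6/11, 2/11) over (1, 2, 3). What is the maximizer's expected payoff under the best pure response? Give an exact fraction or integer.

A: (6)·(3/11) + (1)·(6/11) + (0)·(2/11) = 24/11.
B: (-4)·(3/11) + (-2)·(6/11) + (2)·(2/11) = -20/11.
C: (8)·(3/11) + (-3)·(6/11) + (0)·(2/11) = 6/11.
The best pure response is A with expected payoff 24/11.

24/11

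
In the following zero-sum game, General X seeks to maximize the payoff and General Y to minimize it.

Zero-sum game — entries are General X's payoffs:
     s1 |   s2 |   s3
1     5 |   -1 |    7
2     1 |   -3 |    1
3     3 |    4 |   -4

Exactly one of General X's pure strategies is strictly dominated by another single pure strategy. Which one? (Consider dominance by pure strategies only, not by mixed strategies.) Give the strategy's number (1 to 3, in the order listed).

Compare 2 with 1: 5 > 1, -1 > -3, 7 > 1.
So 1 strictly dominates 2 for General X; 2 is strictly dominated.

2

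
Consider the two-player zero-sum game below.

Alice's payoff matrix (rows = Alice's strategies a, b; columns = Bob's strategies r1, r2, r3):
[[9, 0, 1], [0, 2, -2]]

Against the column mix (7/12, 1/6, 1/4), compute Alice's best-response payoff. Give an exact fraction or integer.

a: (9)·(7/12) + (0)·(1/6) + (1)·(1/4) = 11/2.
b: (0)·(7/12) + (2)·(1/6) + (-2)·(1/4) = -1/6.
The best pure response is a with expected payoff 11/2.

11/2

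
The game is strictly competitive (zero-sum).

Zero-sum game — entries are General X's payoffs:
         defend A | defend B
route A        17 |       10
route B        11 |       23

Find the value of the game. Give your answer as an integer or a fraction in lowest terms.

281/19

Row minima are 10 and 11, so General X's maximin is 11; column maxima are 17 and 23, so General Y's minimax is 17. These differ, so the equilibrium is in mixed strategies.
Let General X play route A with probability p. General Y is indifferent when 17p + 11(1−p) = 10p + 23(1−p), giving p = 12/19.
Let General Y play defend A with probability q. General X is indifferent when 17q + 10(1−q) = 11q + 23(1−q), giving q = 13/19.
The value is 17·(13/19) + (10)·(6/19) = 281/19.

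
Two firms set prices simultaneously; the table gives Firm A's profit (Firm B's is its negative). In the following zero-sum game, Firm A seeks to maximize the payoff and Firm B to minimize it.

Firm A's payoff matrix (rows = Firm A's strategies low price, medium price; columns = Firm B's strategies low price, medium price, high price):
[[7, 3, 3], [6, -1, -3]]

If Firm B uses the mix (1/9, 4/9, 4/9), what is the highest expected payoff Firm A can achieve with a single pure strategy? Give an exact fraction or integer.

low price: (7)·(1/9) + (3)·(4/9) + (3)·(4/9) = 31/9.
medium price: (6)·(1/9) + (-1)·(4/9) + (-3)·(4/9) = -10/9.
The best pure response is low price with expected payoff 31/9.

31/9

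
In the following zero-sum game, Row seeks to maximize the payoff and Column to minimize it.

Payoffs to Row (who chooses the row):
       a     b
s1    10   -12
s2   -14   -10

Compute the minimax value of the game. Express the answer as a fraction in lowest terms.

-134/13

Row minima are -12 and -14, so Row's maximin is -12; column maxima are 10 and -10, so Column's minimax is -10. These differ, so the equilibrium is in mixed strategies.
Let Row play s1 with probability p. Column is indifferent when 10p − 14(1−p) = −12p − 10(1−p), giving p = 2/13.
Let Column play a with probability q. Row is indifferent when 10q − 12(1−q) = −14q − 10(1−q), giving q = 1/13.
The value is 10·(1/13) + (-12)·(12/13) = -134/13.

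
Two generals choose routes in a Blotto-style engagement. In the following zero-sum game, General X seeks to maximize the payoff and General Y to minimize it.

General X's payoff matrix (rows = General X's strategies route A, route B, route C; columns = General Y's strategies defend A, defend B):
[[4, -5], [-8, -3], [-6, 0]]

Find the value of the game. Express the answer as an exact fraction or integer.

Row route B is strictly dominated by row route C, so General X never plays it.
The remaining 2×2 game on (route A, route C) × (defend A, defend B) has no saddle point. Let General X play route A with probability p; indifference gives 4p − 6(1−p) = −5p, so p = 2/5.
Similarly General Y's optimal q on defend A is 1/3, and the value is 4·(1/3) + (-5)·(2/3) = -2.

-2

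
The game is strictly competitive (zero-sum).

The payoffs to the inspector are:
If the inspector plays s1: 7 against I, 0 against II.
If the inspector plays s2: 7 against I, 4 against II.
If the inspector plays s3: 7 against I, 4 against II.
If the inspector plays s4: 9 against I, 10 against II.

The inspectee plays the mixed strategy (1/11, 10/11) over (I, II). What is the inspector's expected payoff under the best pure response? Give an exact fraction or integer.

109/11

s1: (7)·(1/11) + (0)·(10/11) = 7/11.
s2: (7)·(1/11) + (4)·(10/11) = 47/11.
s3: (7)·(1/11) + (4)·(10/11) = 47/11.
s4: (9)·(1/11) + (10)·(10/11) = 109/11.
The best pure response is s4 with expected payoff 109/11.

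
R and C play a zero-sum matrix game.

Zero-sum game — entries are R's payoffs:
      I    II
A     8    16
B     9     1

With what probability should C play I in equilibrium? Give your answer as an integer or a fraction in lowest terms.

Row minima are 8 and 1, so R's maximin is 8; column maxima are 9 and 16, so C's minimax is 9. These differ, so the equilibrium is in mixed strategies.
Let C play I with probability q. R is indifferent when 8q + 16(1−q) = 9q + (1−q), giving q = 15/16.

15/16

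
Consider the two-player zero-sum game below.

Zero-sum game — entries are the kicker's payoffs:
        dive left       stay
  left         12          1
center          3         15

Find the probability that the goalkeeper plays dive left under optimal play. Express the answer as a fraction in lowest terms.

Row minima are 1 and 3, so the kicker's maximin is 3; column maxima are 12 and 15, so the goalkeeper's minimax is 12. These differ, so the equilibrium is in mixed strategies.
Let the goalkeeper play dive left with probability q. The kicker is indifferent when 12q + (1−q) = 3q + 15(1−q), giving q = 14/23.

14/23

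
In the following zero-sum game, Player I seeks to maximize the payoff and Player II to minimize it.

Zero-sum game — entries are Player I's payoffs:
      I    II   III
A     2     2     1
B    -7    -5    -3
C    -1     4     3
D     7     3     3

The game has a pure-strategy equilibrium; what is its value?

Row minima: 1, -7, -1, 3 → Player I's maximin is 3.
Column maxima: 7, 4, 3 → Player II's minimax is 3.
They coincide at (D, III), so the value is 3.

3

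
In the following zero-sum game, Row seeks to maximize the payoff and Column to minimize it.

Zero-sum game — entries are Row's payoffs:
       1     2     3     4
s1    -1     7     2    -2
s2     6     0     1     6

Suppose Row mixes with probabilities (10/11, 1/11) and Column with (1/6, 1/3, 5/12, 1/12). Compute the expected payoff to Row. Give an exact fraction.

11/4

Against (1/6, 1/3, 5/12, 1/12), each row's expected payoff is s1: 17/6; s2: 23/12.
Taking the (10/11, 1/11)-weighted average: (10/11)·(17/6) + (1/11)·(23/12) = 11/4.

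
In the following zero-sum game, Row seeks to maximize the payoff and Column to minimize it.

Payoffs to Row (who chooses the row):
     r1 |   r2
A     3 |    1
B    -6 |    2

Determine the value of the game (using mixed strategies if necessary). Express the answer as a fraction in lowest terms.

Row minima are 1 and -6, so Row's maximin is 1; column maxima are 3 and 2, so Column's minimax is 2. These differ, so the equilibrium is in mixed strategies.
Let Row play A with probability p. Column is indifferent when 3p − 6(1−p) = p + 2(1−p), giving p = 4/5.
Let Column play r1 with probability q. Row is indifferent when 3q + (1−q) = −6q + 2(1−q), giving q = 1/10.
The value is 3·(1/10) + (1)·(9/10) = 6/5.

6/5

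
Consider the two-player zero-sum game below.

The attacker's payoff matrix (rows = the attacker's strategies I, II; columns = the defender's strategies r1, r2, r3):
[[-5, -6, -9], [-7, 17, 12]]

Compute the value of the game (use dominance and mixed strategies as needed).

Column r2 is strictly dominated by r3 for the defender (it gives the attacker more in every row).
The remaining 2×2 game on (I, II) × (r1, r3) has no saddle point. Let the attacker play I with probability p; indifference gives −5p − 7(1−p) = −9p + 12(1−p), so p = 19/23.
Similarly the defender's optimal q on r1 is 21/23, and the value is -5·(21/23) + (-9)·(2/23) = -123/23.

-123/23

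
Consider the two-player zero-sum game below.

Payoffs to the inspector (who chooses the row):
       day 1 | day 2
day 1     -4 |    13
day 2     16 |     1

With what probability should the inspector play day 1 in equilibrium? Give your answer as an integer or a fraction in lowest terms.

Row minima are -4 and 1, so the inspector's maximin is 1; column maxima are 16 and 13, so the inspectee's minimax is 13. These differ, so the equilibrium is in mixed strategies.
Let the inspector play day 1 with probability p. The inspectee is indifferent when −4p + 16(1−p) = 13p + (1−p), giving p = 15/32.

15/32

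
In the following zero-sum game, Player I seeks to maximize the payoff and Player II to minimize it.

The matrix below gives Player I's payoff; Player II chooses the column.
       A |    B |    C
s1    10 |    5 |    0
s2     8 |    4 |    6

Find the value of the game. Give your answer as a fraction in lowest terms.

Column A is strictly dominated by B for Player II (it gives Player I more in every row).
The remaining 2×2 game on (s1, s2) × (B, C) has no saddle point. Let Player I play s1 with probability p; indifference gives 5p + 4(1−p) = 6(1−p), so p = 2/7.
Similarly Player II's optimal q on B is 6/7, and the value is 5·(6/7) + (0)·(1/7) = 30/7.

30/7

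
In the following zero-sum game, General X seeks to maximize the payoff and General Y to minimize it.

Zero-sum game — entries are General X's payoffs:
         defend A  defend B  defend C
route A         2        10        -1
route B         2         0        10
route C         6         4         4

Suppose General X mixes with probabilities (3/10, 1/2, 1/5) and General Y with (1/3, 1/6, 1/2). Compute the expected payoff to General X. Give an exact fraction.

Against (1/3, 1/6, 1/2), each row's expected payoff is route A: 11/6; route B: 17/3; route C: 14/3.
Taking the (3/10, 1/2, 1/5)-weighted average: (3/10)·(11/6) + (1/2)·(17/3) + (1/5)·(14/3) = 259/60.

259/60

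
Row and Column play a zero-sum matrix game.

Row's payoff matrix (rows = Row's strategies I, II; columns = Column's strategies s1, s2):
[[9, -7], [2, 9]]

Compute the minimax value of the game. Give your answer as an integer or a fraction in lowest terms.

95/23

Row minima are -7 and 2, so Row's maximin is 2; column maxima are 9 and 9, so Column's minimax is 9. These differ, so the equilibrium is in mixed strategies.
Let Row play I with probability p. Column is indifferent when 9p + 2(1−p) = −7p + 9(1−p), giving p = 7/23.
Let Column play s1 with probability q. Row is indifferent when 9q − 7(1−q) = 2q + 9(1−q), giving q = 16/23.
The value is 9·(16/23) + (-7)·(7/23) = 95/23.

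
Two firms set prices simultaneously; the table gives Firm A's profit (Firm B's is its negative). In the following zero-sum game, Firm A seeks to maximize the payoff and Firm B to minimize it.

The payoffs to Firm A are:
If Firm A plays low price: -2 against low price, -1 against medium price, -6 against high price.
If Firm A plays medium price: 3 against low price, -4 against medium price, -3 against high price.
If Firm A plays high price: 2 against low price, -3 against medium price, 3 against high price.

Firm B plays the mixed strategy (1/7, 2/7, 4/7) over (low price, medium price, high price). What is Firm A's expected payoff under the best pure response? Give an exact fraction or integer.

8/7

low price: (-2)·(1/7) + (-1)·(2/7) + (-6)·(4/7) = -4.
medium price: (3)·(1/7) + (-4)·(2/7) + (-3)·(4/7) = -17/7.
high price: (2)·(1/7) + (-3)·(2/7) + (3)·(4/7) = 8/7.
The best pure response is high price with expected payoff 8/7.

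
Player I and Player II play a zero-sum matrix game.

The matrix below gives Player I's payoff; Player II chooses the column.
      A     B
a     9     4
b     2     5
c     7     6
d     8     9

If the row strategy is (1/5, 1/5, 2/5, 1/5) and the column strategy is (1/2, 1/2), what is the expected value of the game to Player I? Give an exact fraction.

Against (1/2, 1/2), each row's expected payoff is a: 13/2; b: 7/2; c: 13/2; d: 17/2.
Taking the (1/5, 1/5, 2/5, 1/5)-weighted average: (1/5)·(13/2) + (1/5)·(7/2) + (2/5)·(13/2) + (1/5)·(17/2) = 63/10.

63/10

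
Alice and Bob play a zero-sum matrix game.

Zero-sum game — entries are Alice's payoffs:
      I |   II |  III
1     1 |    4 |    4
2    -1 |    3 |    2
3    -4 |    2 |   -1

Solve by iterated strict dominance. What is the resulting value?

Row 2 is strictly dominated by row 1 (1>-1, 4>3, 4>2); eliminate 2.
Column III is strictly dominated by I for Bob (1<4, -4<-1); eliminate III.
Column II is strictly dominated by I for Bob (1<4, -4<2); eliminate II.
Row 3 is strictly dominated by row 1 (1>-4); eliminate 3.
Only (1, I) remains, with payoff 1.

1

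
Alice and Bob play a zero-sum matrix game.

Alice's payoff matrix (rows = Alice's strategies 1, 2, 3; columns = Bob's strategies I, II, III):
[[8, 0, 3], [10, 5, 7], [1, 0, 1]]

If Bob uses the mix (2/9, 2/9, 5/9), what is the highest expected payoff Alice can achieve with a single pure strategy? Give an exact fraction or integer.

1: (8)·(2/9) + (0)·(2/9) + (3)·(5/9) = 31/9.
2: (10)·(2/9) + (5)·(2/9) + (7)·(5/9) = 65/9.
3: (1)·(2/9) + (0)·(2/9) + (1)·(5/9) = 7/9.
The best pure response is 2 with expected payoff 65/9.

65/9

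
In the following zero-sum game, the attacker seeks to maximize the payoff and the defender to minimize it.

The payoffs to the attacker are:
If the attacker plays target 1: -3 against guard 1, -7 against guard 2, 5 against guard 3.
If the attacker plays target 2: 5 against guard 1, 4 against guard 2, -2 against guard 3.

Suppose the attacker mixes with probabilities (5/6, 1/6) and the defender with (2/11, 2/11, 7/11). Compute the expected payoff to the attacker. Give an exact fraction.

Against (2/11, 2/11, 7/11), each row's expected payoff is target 1: 15/11; target 2: 4/11.
Taking the (5/6, 1/6)-weighted average: (5/6)·(15/11) + (1/6)·(4/11) = 79/66.

79/66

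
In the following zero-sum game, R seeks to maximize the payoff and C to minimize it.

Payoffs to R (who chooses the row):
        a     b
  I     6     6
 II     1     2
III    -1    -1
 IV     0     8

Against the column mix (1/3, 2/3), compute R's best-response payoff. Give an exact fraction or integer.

6

I: (6)·(1/3) + (6)·(2/3) = 6.
II: (1)·(1/3) + (2)·(2/3) = 5/3.
III: (-1)·(1/3) + (-1)·(2/3) = -1.
IV: (0)·(1/3) + (8)·(2/3) = 16/3.
The best pure response is I with expected payoff 6.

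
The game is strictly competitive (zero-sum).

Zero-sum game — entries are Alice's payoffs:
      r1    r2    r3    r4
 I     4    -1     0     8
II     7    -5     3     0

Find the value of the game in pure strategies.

-1

Row minima: -1, -5 → Alice's maximin is -1.
Column maxima: 7, -1, 3, 8 → Bob's minimax is -1.
They coincide at (I, r2), so the value is -1.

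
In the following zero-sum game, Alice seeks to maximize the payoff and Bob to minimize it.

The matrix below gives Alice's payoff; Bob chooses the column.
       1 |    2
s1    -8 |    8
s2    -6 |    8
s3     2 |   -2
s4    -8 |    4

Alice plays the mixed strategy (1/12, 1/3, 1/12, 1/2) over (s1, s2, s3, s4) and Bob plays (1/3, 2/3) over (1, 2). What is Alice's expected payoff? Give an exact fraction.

Against (1/3, 2/3), each row's expected payoff is s1: 8/3; s2: 10/3; s3: -2/3; s4: 0.
Taking the (1/12, 1/3, 1/12, 1/2)-weighted average: (1/12)·(8/3) + (1/3)·(10/3) + (1/12)·(-2/3) + (1/2)·(0) = 23/18.

23/18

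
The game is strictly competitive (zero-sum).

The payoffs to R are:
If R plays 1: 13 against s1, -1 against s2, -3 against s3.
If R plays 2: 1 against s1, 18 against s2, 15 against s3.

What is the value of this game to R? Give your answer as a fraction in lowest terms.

33/5

Column s2 is strictly dominated by s3 for C (it gives R more in every row).
The remaining 2×2 game on (1, 2) × (s1, s3) has no saddle point. Let R play 1 with probability p; indifference gives 13p + (1−p) = −3p + 15(1−p), so p = 7/15.
Similarly C's optimal q on s1 is 3/5, and the value is 13·(3/5) + (-3)·(2/5) = 33/5.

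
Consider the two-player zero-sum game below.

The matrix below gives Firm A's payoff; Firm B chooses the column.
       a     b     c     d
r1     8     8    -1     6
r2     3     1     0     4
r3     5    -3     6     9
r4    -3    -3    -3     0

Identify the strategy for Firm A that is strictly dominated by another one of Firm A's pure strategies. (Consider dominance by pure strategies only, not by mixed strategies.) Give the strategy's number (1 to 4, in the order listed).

Compare r4 with r1: 8 > -3, 8 > -3, -1 > -3, 6 > 0.
So r1 strictly dominates r4 for Firm A; r4 is strictly dominated.

4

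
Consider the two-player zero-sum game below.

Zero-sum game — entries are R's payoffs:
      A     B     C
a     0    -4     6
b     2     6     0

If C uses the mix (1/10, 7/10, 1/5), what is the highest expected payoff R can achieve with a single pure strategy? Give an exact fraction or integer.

22/5

a: (0)·(1/10) + (-4)·(7/10) + (6)·(1/5) = -8/5.
b: (2)·(1/10) + (6)·(7/10) + (0)·(1/5) = 22/5.
The best pure response is b with expected payoff 22/5.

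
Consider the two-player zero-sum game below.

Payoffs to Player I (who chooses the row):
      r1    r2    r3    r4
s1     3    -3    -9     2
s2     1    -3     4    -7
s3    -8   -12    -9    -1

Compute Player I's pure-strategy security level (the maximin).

-7

The worst-case payoff for each row is s1: -9, s2: -7, s3: -12.
The best of these is -7.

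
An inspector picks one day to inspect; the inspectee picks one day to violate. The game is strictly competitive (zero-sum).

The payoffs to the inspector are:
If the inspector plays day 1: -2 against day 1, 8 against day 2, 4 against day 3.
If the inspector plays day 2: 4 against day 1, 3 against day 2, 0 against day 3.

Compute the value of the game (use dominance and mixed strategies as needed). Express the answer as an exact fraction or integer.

Column day 2 is strictly dominated by day 3 for the inspectee (it gives the inspector more in every row).
The remaining 2×2 game on (day 1, day 2) × (day 1, day 3) has no saddle point. Let the inspector play day 1 with probability p; indifference gives −2p + 4(1−p) = 4p, so p = 2/5.
Similarly the inspectee's optimal q on day 1 is 2/5, and the value is -2·(2/5) + (4)·(3/5) = 8/5.

8/5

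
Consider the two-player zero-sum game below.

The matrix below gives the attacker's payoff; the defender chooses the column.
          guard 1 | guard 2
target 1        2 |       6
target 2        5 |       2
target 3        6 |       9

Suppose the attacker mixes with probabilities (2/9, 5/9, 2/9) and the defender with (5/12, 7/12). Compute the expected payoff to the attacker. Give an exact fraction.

485/108

Against (5/12, 7/12), each row's expected payoff is target 1: 13/3; target 2: 13/4; target 3: 31/4.
Taking the (2/9, 5/9, 2/9)-weighted average: (2/9)·(13/3) + (5/9)·(13/4) + (2/9)·(31/4) = 485/108.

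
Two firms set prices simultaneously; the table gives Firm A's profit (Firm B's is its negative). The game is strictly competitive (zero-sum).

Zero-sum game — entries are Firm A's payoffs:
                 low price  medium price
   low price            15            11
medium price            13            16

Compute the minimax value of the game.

Row minima are 11 and 13, so Firm A's maximin is 13; column maxima are 15 and 16, so Firm B's minimax is 15. These differ, so the equilibrium is in mixed strategies.
Let Firm A play low price with probability p. Firm B is indifferent when 15p + 13(1−p) = 11p + 16(1−p), giving p = 3/7.
Let Firm B play low price with probability q. Firm A is indifferent when 15q + 11(1−q) = 13q + 16(1−q), giving q = 5/7.
The value is 15·(5/7) + (11)·(2/7) = 97/7.

97/7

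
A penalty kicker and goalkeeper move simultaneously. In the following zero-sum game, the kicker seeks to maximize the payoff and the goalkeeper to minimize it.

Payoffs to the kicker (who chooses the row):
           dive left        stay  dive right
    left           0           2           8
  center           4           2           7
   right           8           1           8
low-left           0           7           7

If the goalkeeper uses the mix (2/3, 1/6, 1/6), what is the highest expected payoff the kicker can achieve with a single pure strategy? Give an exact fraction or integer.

41/6

left: (0)·(2/3) + (2)·(1/6) + (8)·(1/6) = 5/3.
center: (4)·(2/3) + (2)·(1/6) + (7)·(1/6) = 25/6.
right: (8)·(2/3) + (1)·(1/6) + (8)·(1/6) = 41/6.
low-left: (0)·(2/3) + (7)·(1/6) + (7)·(1/6) = 7/3.
The best pure response is right with expected payoff 41/6.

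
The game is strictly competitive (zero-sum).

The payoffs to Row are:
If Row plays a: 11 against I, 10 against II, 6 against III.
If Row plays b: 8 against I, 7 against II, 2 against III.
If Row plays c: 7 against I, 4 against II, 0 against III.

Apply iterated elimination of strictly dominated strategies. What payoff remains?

Row b is strictly dominated by row a (11>8, 10>7, 6>2); eliminate b.
Row c is strictly dominated by row a (11>7, 10>4, 6>0); eliminate c.
Column II is strictly dominated by III for Column (6<10); eliminate II.
Column I is strictly dominated by III for Column (6<11); eliminate I.
Only (a, III) remains, with payoff 6.

6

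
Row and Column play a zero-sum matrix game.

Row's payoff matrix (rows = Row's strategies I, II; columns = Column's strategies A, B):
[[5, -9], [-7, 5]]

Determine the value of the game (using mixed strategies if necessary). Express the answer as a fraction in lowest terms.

-19/13

Row minima are -9 and -7, so Row's maximin is -7; column maxima are 5 and 5, so Column's minimax is 5. These differ, so the equilibrium is in mixed strategies.
Let Row play I with probability p. Column is indifferent when 5p − 7(1−p) = −9p + 5(1−p), giving p = 6/13.
Let Column play A with probability q. Row is indifferent when 5q − 9(1−q) = −7q + 5(1−q), giving q = 7/13.
The value is 5·(7/13) + (-9)·(6/13) = -19/13.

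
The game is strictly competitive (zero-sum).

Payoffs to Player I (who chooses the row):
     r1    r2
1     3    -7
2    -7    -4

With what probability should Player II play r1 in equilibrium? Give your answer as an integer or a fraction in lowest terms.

3/13

Row minima are -7 and -7, so Player I's maximin is -7; column maxima are 3 and -4, so Player II's minimax is -4. These differ, so the equilibrium is in mixed strategies.
Let Player II play r1 with probability q. Player I is indifferent when 3q − 7(1−q) = −7q − 4(1−q), giving q = 3/13.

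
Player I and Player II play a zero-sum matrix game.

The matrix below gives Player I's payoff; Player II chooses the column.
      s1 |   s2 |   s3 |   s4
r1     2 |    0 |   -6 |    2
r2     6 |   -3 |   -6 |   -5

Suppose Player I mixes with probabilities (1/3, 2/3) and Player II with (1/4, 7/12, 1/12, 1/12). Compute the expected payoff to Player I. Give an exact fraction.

Against (1/4, 7/12, 1/12, 1/12), each row's expected payoff is r1: 1/6; r2: -7/6.
Taking the (1/3, 2/3)-weighted average: (1/3)·(1/6) + (2/3)·(-7/6) = -13/18.

-13/18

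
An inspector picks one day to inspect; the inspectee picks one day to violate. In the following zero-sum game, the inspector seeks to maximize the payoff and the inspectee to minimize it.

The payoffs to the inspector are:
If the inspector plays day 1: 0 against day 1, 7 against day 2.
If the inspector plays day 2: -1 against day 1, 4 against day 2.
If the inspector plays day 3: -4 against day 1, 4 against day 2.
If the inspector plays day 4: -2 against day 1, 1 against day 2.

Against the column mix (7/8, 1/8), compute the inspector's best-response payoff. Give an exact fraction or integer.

7/8

day 1: (0)·(7/8) + (7)·(1/8) = 7/8.
day 2: (-1)·(7/8) + (4)·(1/8) = -3/8.
day 3: (-4)·(7/8) + (4)·(1/8) = -3.
day 4: (-2)·(7/8) + (1)·(1/8) = -13/8.
The best pure response is day 1 with expected payoff 7/8.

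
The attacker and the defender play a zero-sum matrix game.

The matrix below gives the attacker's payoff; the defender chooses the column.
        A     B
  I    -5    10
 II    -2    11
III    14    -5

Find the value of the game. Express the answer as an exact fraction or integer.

Row I is strictly dominated by row II, so the attacker never plays it.
The remaining 2×2 game on (II, III) × (A, B) has no saddle point. Let the attacker play II with probability p; indifference gives −2p + 14(1−p) = 11p − 5(1−p), so p = 19/32.
Similarly the defender's optimal q on A is 1/2, and the value is -2·(1/2) + (11)·(1/2) = 9/2.

9/2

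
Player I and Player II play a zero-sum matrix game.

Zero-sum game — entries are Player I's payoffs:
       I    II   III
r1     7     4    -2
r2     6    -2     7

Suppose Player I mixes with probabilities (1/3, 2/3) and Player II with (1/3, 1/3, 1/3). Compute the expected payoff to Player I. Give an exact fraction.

Against (1/3, 1/3, 1/3), each row's expected payoff is r1: 3; r2: 11/3.
Taking the (1/3, 2/3)-weighted average: (1/3)·(3) + (2/3)·(11/3) = 31/9.

31/9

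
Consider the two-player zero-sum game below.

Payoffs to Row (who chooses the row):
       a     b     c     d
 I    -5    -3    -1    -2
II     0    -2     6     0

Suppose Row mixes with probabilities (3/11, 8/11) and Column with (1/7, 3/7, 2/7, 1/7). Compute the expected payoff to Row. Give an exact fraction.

-6/77

Against (1/7, 3/7, 2/7, 1/7), each row's expected payoff is I: -18/7; II: 6/7.
Taking the (3/11, 8/11)-weighted average: (3/11)·(-18/7) + (8/11)·(6/7) = -6/77.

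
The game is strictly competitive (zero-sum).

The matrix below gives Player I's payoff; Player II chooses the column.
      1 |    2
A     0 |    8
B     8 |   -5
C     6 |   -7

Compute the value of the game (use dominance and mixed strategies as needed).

Row C is strictly dominated by row B, so Player I never plays it.
The remaining 2×2 game on (A, B) × (1, 2) has no saddle point. Let Player I play A with probability p; indifference gives 8(1−p) = 8p − 5(1−p), so p = 13/21.
Similarly Player II's optimal q on 1 is 13/21, and the value is 0·(13/21) + (8)·(8/21) = 64/21.

64/21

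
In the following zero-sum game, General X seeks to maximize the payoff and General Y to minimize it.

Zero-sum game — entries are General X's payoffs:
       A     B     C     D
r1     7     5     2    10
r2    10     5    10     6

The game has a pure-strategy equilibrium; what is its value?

5

Row minima: 2, 5 → General X's maximin is 5.
Column maxima: 10, 5, 10, 10 → General Y's minimax is 5.
They coincide at (r2, B), so the value is 5.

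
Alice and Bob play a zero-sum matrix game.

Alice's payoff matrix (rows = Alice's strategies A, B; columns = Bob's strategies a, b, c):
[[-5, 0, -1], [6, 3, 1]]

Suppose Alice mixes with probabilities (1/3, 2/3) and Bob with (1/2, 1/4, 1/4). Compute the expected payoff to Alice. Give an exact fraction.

7/4

Against (1/2, 1/4, 1/4), each row's expected payoff is A: -11/4; B: 4.
Taking the (1/3, 2/3)-weighted average: (1/3)·(-11/4) + (2/3)·(4) = 7/4.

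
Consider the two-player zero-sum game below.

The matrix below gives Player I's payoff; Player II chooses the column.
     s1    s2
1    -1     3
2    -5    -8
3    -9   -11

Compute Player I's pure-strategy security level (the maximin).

The worst-case payoff for each row is 1: -1, 2: -8, 3: -11.
The best of these is -1.

-1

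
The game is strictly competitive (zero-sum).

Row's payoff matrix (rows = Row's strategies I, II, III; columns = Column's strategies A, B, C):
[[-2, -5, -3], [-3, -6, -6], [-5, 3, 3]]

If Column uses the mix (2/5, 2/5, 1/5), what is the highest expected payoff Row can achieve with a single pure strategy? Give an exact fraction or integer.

-1/5

I: (-2)·(2/5) + (-5)·(2/5) + (-3)·(1/5) = -17/5.
II: (-3)·(2/5) + (-6)·(2/5) + (-6)·(1/5) = -24/5.
III: (-5)·(2/5) + (3)·(2/5) + (3)·(1/5) = -1/5.
The best pure response is III with expected payoff -1/5.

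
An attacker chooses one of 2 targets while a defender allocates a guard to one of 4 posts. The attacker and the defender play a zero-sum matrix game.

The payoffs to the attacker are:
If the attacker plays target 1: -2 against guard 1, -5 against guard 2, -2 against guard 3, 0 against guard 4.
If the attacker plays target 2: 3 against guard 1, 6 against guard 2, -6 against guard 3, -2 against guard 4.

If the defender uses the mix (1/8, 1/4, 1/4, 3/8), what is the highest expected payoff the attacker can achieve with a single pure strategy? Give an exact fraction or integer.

-3/8

target 1: (-2)·(1/8) + (-5)·(1/4) + (-2)·(1/4) + (0)·(3/8) = -2.
target 2: (3)·(1/8) + (6)·(1/4) + (-6)·(1/4) + (-2)·(3/8) = -3/8.
The best pure response is target 2 with expected payoff -3/8.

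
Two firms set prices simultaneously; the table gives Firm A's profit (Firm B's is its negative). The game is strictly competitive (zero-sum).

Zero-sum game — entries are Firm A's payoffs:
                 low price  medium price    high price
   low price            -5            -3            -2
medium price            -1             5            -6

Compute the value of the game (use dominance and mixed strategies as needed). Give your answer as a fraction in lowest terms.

Column medium price is strictly dominated by low price for Firm B (it gives Firm A more in every row).
The remaining 2×2 game on (low price, medium price) × (low price, high price) has no saddle point. Let Firm A play low price with probability p; indifference gives −5p − (1−p) = −2p − 6(1−p), so p = 5/8.
Similarly Firm B's optimal q on low price is 1/2, and the value is -5·(1/2) + (-2)·(1/2) = -7/2.

-7/2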